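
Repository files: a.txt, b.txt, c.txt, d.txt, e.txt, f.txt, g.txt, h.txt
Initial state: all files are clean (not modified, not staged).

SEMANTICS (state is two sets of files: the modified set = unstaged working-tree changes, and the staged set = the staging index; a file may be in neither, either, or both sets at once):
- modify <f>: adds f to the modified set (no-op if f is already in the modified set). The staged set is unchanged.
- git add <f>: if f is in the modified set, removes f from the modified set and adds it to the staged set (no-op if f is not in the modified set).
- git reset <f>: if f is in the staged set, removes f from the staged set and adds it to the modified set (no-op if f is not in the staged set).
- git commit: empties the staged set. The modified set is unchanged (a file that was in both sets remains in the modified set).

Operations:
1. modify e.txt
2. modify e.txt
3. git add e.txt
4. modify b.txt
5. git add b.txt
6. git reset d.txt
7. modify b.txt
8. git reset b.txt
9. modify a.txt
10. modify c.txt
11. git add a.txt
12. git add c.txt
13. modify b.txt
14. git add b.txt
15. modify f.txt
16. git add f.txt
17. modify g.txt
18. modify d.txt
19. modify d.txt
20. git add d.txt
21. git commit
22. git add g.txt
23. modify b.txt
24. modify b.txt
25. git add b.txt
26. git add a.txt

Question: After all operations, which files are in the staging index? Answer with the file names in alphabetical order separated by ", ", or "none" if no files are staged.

After op 1 (modify e.txt): modified={e.txt} staged={none}
After op 2 (modify e.txt): modified={e.txt} staged={none}
After op 3 (git add e.txt): modified={none} staged={e.txt}
After op 4 (modify b.txt): modified={b.txt} staged={e.txt}
After op 5 (git add b.txt): modified={none} staged={b.txt, e.txt}
After op 6 (git reset d.txt): modified={none} staged={b.txt, e.txt}
After op 7 (modify b.txt): modified={b.txt} staged={b.txt, e.txt}
After op 8 (git reset b.txt): modified={b.txt} staged={e.txt}
After op 9 (modify a.txt): modified={a.txt, b.txt} staged={e.txt}
After op 10 (modify c.txt): modified={a.txt, b.txt, c.txt} staged={e.txt}
After op 11 (git add a.txt): modified={b.txt, c.txt} staged={a.txt, e.txt}
After op 12 (git add c.txt): modified={b.txt} staged={a.txt, c.txt, e.txt}
After op 13 (modify b.txt): modified={b.txt} staged={a.txt, c.txt, e.txt}
After op 14 (git add b.txt): modified={none} staged={a.txt, b.txt, c.txt, e.txt}
After op 15 (modify f.txt): modified={f.txt} staged={a.txt, b.txt, c.txt, e.txt}
After op 16 (git add f.txt): modified={none} staged={a.txt, b.txt, c.txt, e.txt, f.txt}
After op 17 (modify g.txt): modified={g.txt} staged={a.txt, b.txt, c.txt, e.txt, f.txt}
After op 18 (modify d.txt): modified={d.txt, g.txt} staged={a.txt, b.txt, c.txt, e.txt, f.txt}
After op 19 (modify d.txt): modified={d.txt, g.txt} staged={a.txt, b.txt, c.txt, e.txt, f.txt}
After op 20 (git add d.txt): modified={g.txt} staged={a.txt, b.txt, c.txt, d.txt, e.txt, f.txt}
After op 21 (git commit): modified={g.txt} staged={none}
After op 22 (git add g.txt): modified={none} staged={g.txt}
After op 23 (modify b.txt): modified={b.txt} staged={g.txt}
After op 24 (modify b.txt): modified={b.txt} staged={g.txt}
After op 25 (git add b.txt): modified={none} staged={b.txt, g.txt}
After op 26 (git add a.txt): modified={none} staged={b.txt, g.txt}

Answer: b.txt, g.txt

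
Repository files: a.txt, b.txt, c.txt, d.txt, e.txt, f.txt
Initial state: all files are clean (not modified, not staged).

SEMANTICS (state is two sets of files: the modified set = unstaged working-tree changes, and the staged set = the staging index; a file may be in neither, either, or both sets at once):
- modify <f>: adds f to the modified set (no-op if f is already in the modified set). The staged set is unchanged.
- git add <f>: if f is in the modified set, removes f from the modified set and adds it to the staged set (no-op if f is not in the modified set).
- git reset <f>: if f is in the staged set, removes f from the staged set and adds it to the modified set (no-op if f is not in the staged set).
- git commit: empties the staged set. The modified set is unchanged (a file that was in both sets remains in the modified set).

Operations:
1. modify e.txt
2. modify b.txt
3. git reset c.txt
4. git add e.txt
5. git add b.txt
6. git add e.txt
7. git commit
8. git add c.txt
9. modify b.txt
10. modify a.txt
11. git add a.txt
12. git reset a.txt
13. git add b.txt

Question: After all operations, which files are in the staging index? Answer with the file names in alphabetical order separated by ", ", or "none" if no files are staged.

After op 1 (modify e.txt): modified={e.txt} staged={none}
After op 2 (modify b.txt): modified={b.txt, e.txt} staged={none}
After op 3 (git reset c.txt): modified={b.txt, e.txt} staged={none}
After op 4 (git add e.txt): modified={b.txt} staged={e.txt}
After op 5 (git add b.txt): modified={none} staged={b.txt, e.txt}
After op 6 (git add e.txt): modified={none} staged={b.txt, e.txt}
After op 7 (git commit): modified={none} staged={none}
After op 8 (git add c.txt): modified={none} staged={none}
After op 9 (modify b.txt): modified={b.txt} staged={none}
After op 10 (modify a.txt): modified={a.txt, b.txt} staged={none}
After op 11 (git add a.txt): modified={b.txt} staged={a.txt}
After op 12 (git reset a.txt): modified={a.txt, b.txt} staged={none}
After op 13 (git add b.txt): modified={a.txt} staged={b.txt}

Answer: b.txt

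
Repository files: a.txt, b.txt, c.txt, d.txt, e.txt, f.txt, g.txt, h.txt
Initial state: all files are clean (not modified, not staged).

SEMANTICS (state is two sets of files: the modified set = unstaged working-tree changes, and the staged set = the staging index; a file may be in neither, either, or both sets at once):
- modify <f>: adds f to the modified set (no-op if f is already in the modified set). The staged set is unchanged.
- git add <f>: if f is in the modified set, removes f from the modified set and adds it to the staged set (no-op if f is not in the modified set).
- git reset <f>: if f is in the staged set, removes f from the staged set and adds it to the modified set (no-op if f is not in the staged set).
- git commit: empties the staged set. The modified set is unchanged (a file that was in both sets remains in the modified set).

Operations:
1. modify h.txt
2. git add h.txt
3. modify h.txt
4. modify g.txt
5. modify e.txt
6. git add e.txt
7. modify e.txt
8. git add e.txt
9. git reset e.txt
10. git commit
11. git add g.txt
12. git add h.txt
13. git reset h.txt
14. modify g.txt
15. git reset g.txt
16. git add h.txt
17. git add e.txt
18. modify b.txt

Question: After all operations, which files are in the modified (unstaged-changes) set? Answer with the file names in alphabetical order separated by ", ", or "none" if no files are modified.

Answer: b.txt, g.txt

Derivation:
After op 1 (modify h.txt): modified={h.txt} staged={none}
After op 2 (git add h.txt): modified={none} staged={h.txt}
After op 3 (modify h.txt): modified={h.txt} staged={h.txt}
After op 4 (modify g.txt): modified={g.txt, h.txt} staged={h.txt}
After op 5 (modify e.txt): modified={e.txt, g.txt, h.txt} staged={h.txt}
After op 6 (git add e.txt): modified={g.txt, h.txt} staged={e.txt, h.txt}
After op 7 (modify e.txt): modified={e.txt, g.txt, h.txt} staged={e.txt, h.txt}
After op 8 (git add e.txt): modified={g.txt, h.txt} staged={e.txt, h.txt}
After op 9 (git reset e.txt): modified={e.txt, g.txt, h.txt} staged={h.txt}
After op 10 (git commit): modified={e.txt, g.txt, h.txt} staged={none}
After op 11 (git add g.txt): modified={e.txt, h.txt} staged={g.txt}
After op 12 (git add h.txt): modified={e.txt} staged={g.txt, h.txt}
After op 13 (git reset h.txt): modified={e.txt, h.txt} staged={g.txt}
After op 14 (modify g.txt): modified={e.txt, g.txt, h.txt} staged={g.txt}
After op 15 (git reset g.txt): modified={e.txt, g.txt, h.txt} staged={none}
After op 16 (git add h.txt): modified={e.txt, g.txt} staged={h.txt}
After op 17 (git add e.txt): modified={g.txt} staged={e.txt, h.txt}
After op 18 (modify b.txt): modified={b.txt, g.txt} staged={e.txt, h.txt}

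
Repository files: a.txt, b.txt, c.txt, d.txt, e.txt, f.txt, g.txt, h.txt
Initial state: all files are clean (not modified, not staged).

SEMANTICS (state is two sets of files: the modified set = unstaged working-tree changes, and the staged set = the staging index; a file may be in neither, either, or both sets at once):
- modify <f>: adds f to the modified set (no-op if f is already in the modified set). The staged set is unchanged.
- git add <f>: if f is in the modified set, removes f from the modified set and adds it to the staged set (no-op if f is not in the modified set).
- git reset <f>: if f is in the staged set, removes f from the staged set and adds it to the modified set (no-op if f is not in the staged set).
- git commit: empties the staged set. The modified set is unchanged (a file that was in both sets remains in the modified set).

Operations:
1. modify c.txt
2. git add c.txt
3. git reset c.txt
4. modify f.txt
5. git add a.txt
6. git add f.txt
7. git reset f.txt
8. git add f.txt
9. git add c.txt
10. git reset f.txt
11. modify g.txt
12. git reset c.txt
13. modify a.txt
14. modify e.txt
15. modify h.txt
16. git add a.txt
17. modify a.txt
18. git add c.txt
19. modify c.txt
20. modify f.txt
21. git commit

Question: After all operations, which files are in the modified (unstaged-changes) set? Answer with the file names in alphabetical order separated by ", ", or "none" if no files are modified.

After op 1 (modify c.txt): modified={c.txt} staged={none}
After op 2 (git add c.txt): modified={none} staged={c.txt}
After op 3 (git reset c.txt): modified={c.txt} staged={none}
After op 4 (modify f.txt): modified={c.txt, f.txt} staged={none}
After op 5 (git add a.txt): modified={c.txt, f.txt} staged={none}
After op 6 (git add f.txt): modified={c.txt} staged={f.txt}
After op 7 (git reset f.txt): modified={c.txt, f.txt} staged={none}
After op 8 (git add f.txt): modified={c.txt} staged={f.txt}
After op 9 (git add c.txt): modified={none} staged={c.txt, f.txt}
After op 10 (git reset f.txt): modified={f.txt} staged={c.txt}
After op 11 (modify g.txt): modified={f.txt, g.txt} staged={c.txt}
After op 12 (git reset c.txt): modified={c.txt, f.txt, g.txt} staged={none}
After op 13 (modify a.txt): modified={a.txt, c.txt, f.txt, g.txt} staged={none}
After op 14 (modify e.txt): modified={a.txt, c.txt, e.txt, f.txt, g.txt} staged={none}
After op 15 (modify h.txt): modified={a.txt, c.txt, e.txt, f.txt, g.txt, h.txt} staged={none}
After op 16 (git add a.txt): modified={c.txt, e.txt, f.txt, g.txt, h.txt} staged={a.txt}
After op 17 (modify a.txt): modified={a.txt, c.txt, e.txt, f.txt, g.txt, h.txt} staged={a.txt}
After op 18 (git add c.txt): modified={a.txt, e.txt, f.txt, g.txt, h.txt} staged={a.txt, c.txt}
After op 19 (modify c.txt): modified={a.txt, c.txt, e.txt, f.txt, g.txt, h.txt} staged={a.txt, c.txt}
After op 20 (modify f.txt): modified={a.txt, c.txt, e.txt, f.txt, g.txt, h.txt} staged={a.txt, c.txt}
After op 21 (git commit): modified={a.txt, c.txt, e.txt, f.txt, g.txt, h.txt} staged={none}

Answer: a.txt, c.txt, e.txt, f.txt, g.txt, h.txt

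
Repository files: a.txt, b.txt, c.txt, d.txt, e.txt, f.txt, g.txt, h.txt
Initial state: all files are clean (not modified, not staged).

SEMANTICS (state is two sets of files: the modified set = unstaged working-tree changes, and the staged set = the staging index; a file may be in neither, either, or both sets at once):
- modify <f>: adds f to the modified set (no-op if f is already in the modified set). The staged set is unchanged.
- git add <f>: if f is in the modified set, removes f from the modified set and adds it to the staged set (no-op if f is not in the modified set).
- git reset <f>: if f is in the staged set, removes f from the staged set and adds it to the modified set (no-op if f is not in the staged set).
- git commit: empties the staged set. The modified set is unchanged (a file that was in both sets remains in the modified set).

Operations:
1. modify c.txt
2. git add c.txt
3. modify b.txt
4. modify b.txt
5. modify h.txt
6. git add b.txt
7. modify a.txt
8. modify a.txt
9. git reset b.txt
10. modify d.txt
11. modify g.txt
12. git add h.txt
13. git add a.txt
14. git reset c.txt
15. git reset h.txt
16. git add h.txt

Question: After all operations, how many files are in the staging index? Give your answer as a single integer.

After op 1 (modify c.txt): modified={c.txt} staged={none}
After op 2 (git add c.txt): modified={none} staged={c.txt}
After op 3 (modify b.txt): modified={b.txt} staged={c.txt}
After op 4 (modify b.txt): modified={b.txt} staged={c.txt}
After op 5 (modify h.txt): modified={b.txt, h.txt} staged={c.txt}
After op 6 (git add b.txt): modified={h.txt} staged={b.txt, c.txt}
After op 7 (modify a.txt): modified={a.txt, h.txt} staged={b.txt, c.txt}
After op 8 (modify a.txt): modified={a.txt, h.txt} staged={b.txt, c.txt}
After op 9 (git reset b.txt): modified={a.txt, b.txt, h.txt} staged={c.txt}
After op 10 (modify d.txt): modified={a.txt, b.txt, d.txt, h.txt} staged={c.txt}
After op 11 (modify g.txt): modified={a.txt, b.txt, d.txt, g.txt, h.txt} staged={c.txt}
After op 12 (git add h.txt): modified={a.txt, b.txt, d.txt, g.txt} staged={c.txt, h.txt}
After op 13 (git add a.txt): modified={b.txt, d.txt, g.txt} staged={a.txt, c.txt, h.txt}
After op 14 (git reset c.txt): modified={b.txt, c.txt, d.txt, g.txt} staged={a.txt, h.txt}
After op 15 (git reset h.txt): modified={b.txt, c.txt, d.txt, g.txt, h.txt} staged={a.txt}
After op 16 (git add h.txt): modified={b.txt, c.txt, d.txt, g.txt} staged={a.txt, h.txt}
Final staged set: {a.txt, h.txt} -> count=2

Answer: 2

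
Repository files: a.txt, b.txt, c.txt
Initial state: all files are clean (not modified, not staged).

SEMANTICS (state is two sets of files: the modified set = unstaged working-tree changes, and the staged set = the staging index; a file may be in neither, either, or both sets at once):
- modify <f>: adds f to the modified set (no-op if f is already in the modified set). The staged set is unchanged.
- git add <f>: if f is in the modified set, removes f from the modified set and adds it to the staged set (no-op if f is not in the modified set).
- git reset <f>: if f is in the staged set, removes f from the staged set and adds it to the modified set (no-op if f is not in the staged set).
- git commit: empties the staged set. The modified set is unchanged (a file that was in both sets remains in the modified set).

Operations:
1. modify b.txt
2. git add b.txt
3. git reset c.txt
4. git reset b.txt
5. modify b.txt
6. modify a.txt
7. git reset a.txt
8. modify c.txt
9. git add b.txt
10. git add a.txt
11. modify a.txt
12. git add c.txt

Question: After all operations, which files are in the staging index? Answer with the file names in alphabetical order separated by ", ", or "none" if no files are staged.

Answer: a.txt, b.txt, c.txt

Derivation:
After op 1 (modify b.txt): modified={b.txt} staged={none}
After op 2 (git add b.txt): modified={none} staged={b.txt}
After op 3 (git reset c.txt): modified={none} staged={b.txt}
After op 4 (git reset b.txt): modified={b.txt} staged={none}
After op 5 (modify b.txt): modified={b.txt} staged={none}
After op 6 (modify a.txt): modified={a.txt, b.txt} staged={none}
After op 7 (git reset a.txt): modified={a.txt, b.txt} staged={none}
After op 8 (modify c.txt): modified={a.txt, b.txt, c.txt} staged={none}
After op 9 (git add b.txt): modified={a.txt, c.txt} staged={b.txt}
After op 10 (git add a.txt): modified={c.txt} staged={a.txt, b.txt}
After op 11 (modify a.txt): modified={a.txt, c.txt} staged={a.txt, b.txt}
After op 12 (git add c.txt): modified={a.txt} staged={a.txt, b.txt, c.txt}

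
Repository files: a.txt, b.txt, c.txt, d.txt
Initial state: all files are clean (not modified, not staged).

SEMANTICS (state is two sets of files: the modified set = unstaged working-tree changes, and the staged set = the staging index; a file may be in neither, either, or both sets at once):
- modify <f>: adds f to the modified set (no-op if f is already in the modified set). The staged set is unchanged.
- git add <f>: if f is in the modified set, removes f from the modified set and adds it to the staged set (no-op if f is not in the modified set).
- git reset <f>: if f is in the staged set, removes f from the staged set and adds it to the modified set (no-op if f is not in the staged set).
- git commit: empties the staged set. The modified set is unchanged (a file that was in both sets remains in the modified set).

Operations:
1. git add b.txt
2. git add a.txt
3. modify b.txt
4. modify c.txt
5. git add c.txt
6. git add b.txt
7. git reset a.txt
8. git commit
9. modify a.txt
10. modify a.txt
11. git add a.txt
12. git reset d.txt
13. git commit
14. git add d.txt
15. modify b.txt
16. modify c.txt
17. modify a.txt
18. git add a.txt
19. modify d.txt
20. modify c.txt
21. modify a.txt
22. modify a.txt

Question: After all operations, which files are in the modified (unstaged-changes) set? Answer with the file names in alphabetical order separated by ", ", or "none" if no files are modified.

After op 1 (git add b.txt): modified={none} staged={none}
After op 2 (git add a.txt): modified={none} staged={none}
After op 3 (modify b.txt): modified={b.txt} staged={none}
After op 4 (modify c.txt): modified={b.txt, c.txt} staged={none}
After op 5 (git add c.txt): modified={b.txt} staged={c.txt}
After op 6 (git add b.txt): modified={none} staged={b.txt, c.txt}
After op 7 (git reset a.txt): modified={none} staged={b.txt, c.txt}
After op 8 (git commit): modified={none} staged={none}
After op 9 (modify a.txt): modified={a.txt} staged={none}
After op 10 (modify a.txt): modified={a.txt} staged={none}
After op 11 (git add a.txt): modified={none} staged={a.txt}
After op 12 (git reset d.txt): modified={none} staged={a.txt}
After op 13 (git commit): modified={none} staged={none}
After op 14 (git add d.txt): modified={none} staged={none}
After op 15 (modify b.txt): modified={b.txt} staged={none}
After op 16 (modify c.txt): modified={b.txt, c.txt} staged={none}
After op 17 (modify a.txt): modified={a.txt, b.txt, c.txt} staged={none}
After op 18 (git add a.txt): modified={b.txt, c.txt} staged={a.txt}
After op 19 (modify d.txt): modified={b.txt, c.txt, d.txt} staged={a.txt}
After op 20 (modify c.txt): modified={b.txt, c.txt, d.txt} staged={a.txt}
After op 21 (modify a.txt): modified={a.txt, b.txt, c.txt, d.txt} staged={a.txt}
After op 22 (modify a.txt): modified={a.txt, b.txt, c.txt, d.txt} staged={a.txt}

Answer: a.txt, b.txt, c.txt, d.txt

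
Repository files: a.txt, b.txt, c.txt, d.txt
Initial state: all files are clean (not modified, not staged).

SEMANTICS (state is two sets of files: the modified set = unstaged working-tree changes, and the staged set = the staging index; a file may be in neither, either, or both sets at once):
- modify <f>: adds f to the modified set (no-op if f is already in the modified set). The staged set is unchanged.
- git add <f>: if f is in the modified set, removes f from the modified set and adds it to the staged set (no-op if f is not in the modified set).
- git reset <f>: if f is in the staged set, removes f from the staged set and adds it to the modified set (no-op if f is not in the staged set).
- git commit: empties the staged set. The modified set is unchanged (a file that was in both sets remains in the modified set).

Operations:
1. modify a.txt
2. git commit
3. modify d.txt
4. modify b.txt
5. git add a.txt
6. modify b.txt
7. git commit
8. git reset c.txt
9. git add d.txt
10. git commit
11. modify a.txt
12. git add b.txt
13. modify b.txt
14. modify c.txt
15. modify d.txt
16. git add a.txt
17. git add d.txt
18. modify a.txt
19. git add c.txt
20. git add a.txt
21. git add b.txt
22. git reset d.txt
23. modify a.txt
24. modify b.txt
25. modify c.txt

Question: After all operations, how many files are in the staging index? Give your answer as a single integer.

Answer: 3

Derivation:
After op 1 (modify a.txt): modified={a.txt} staged={none}
After op 2 (git commit): modified={a.txt} staged={none}
After op 3 (modify d.txt): modified={a.txt, d.txt} staged={none}
After op 4 (modify b.txt): modified={a.txt, b.txt, d.txt} staged={none}
After op 5 (git add a.txt): modified={b.txt, d.txt} staged={a.txt}
After op 6 (modify b.txt): modified={b.txt, d.txt} staged={a.txt}
After op 7 (git commit): modified={b.txt, d.txt} staged={none}
After op 8 (git reset c.txt): modified={b.txt, d.txt} staged={none}
After op 9 (git add d.txt): modified={b.txt} staged={d.txt}
After op 10 (git commit): modified={b.txt} staged={none}
After op 11 (modify a.txt): modified={a.txt, b.txt} staged={none}
After op 12 (git add b.txt): modified={a.txt} staged={b.txt}
After op 13 (modify b.txt): modified={a.txt, b.txt} staged={b.txt}
After op 14 (modify c.txt): modified={a.txt, b.txt, c.txt} staged={b.txt}
After op 15 (modify d.txt): modified={a.txt, b.txt, c.txt, d.txt} staged={b.txt}
After op 16 (git add a.txt): modified={b.txt, c.txt, d.txt} staged={a.txt, b.txt}
After op 17 (git add d.txt): modified={b.txt, c.txt} staged={a.txt, b.txt, d.txt}
After op 18 (modify a.txt): modified={a.txt, b.txt, c.txt} staged={a.txt, b.txt, d.txt}
After op 19 (git add c.txt): modified={a.txt, b.txt} staged={a.txt, b.txt, c.txt, d.txt}
After op 20 (git add a.txt): modified={b.txt} staged={a.txt, b.txt, c.txt, d.txt}
After op 21 (git add b.txt): modified={none} staged={a.txt, b.txt, c.txt, d.txt}
After op 22 (git reset d.txt): modified={d.txt} staged={a.txt, b.txt, c.txt}
After op 23 (modify a.txt): modified={a.txt, d.txt} staged={a.txt, b.txt, c.txt}
After op 24 (modify b.txt): modified={a.txt, b.txt, d.txt} staged={a.txt, b.txt, c.txt}
After op 25 (modify c.txt): modified={a.txt, b.txt, c.txt, d.txt} staged={a.txt, b.txt, c.txt}
Final staged set: {a.txt, b.txt, c.txt} -> count=3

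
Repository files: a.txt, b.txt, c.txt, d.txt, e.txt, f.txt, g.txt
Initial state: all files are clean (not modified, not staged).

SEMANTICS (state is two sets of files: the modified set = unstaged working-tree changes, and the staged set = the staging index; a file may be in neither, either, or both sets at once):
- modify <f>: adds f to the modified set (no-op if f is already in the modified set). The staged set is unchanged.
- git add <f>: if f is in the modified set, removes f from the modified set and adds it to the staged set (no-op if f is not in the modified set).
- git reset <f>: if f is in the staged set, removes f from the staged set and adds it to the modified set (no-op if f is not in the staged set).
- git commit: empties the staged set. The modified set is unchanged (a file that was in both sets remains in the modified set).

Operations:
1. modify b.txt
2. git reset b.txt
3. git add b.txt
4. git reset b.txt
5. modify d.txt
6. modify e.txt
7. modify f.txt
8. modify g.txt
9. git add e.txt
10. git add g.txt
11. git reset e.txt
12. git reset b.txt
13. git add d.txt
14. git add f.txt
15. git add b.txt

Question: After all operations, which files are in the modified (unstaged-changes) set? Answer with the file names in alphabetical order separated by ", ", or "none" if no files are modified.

After op 1 (modify b.txt): modified={b.txt} staged={none}
After op 2 (git reset b.txt): modified={b.txt} staged={none}
After op 3 (git add b.txt): modified={none} staged={b.txt}
After op 4 (git reset b.txt): modified={b.txt} staged={none}
After op 5 (modify d.txt): modified={b.txt, d.txt} staged={none}
After op 6 (modify e.txt): modified={b.txt, d.txt, e.txt} staged={none}
After op 7 (modify f.txt): modified={b.txt, d.txt, e.txt, f.txt} staged={none}
After op 8 (modify g.txt): modified={b.txt, d.txt, e.txt, f.txt, g.txt} staged={none}
After op 9 (git add e.txt): modified={b.txt, d.txt, f.txt, g.txt} staged={e.txt}
After op 10 (git add g.txt): modified={b.txt, d.txt, f.txt} staged={e.txt, g.txt}
After op 11 (git reset e.txt): modified={b.txt, d.txt, e.txt, f.txt} staged={g.txt}
After op 12 (git reset b.txt): modified={b.txt, d.txt, e.txt, f.txt} staged={g.txt}
After op 13 (git add d.txt): modified={b.txt, e.txt, f.txt} staged={d.txt, g.txt}
After op 14 (git add f.txt): modified={b.txt, e.txt} staged={d.txt, f.txt, g.txt}
After op 15 (git add b.txt): modified={e.txt} staged={b.txt, d.txt, f.txt, g.txt}

Answer: e.txt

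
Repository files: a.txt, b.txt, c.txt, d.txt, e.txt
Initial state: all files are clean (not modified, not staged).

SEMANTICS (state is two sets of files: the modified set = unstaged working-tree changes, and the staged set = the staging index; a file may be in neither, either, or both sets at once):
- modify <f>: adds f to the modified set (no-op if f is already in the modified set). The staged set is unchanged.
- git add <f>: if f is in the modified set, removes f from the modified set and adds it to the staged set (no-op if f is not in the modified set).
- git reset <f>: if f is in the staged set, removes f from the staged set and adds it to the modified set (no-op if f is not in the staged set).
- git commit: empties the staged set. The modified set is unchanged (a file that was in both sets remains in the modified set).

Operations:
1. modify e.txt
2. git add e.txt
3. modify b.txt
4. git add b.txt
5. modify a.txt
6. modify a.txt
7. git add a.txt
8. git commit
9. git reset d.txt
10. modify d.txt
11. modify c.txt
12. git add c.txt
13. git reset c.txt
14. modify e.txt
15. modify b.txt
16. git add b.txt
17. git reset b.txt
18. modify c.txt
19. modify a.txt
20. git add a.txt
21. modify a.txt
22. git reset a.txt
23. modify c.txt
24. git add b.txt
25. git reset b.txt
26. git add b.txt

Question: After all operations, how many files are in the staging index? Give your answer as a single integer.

Answer: 1

Derivation:
After op 1 (modify e.txt): modified={e.txt} staged={none}
After op 2 (git add e.txt): modified={none} staged={e.txt}
After op 3 (modify b.txt): modified={b.txt} staged={e.txt}
After op 4 (git add b.txt): modified={none} staged={b.txt, e.txt}
After op 5 (modify a.txt): modified={a.txt} staged={b.txt, e.txt}
After op 6 (modify a.txt): modified={a.txt} staged={b.txt, e.txt}
After op 7 (git add a.txt): modified={none} staged={a.txt, b.txt, e.txt}
After op 8 (git commit): modified={none} staged={none}
After op 9 (git reset d.txt): modified={none} staged={none}
After op 10 (modify d.txt): modified={d.txt} staged={none}
After op 11 (modify c.txt): modified={c.txt, d.txt} staged={none}
After op 12 (git add c.txt): modified={d.txt} staged={c.txt}
After op 13 (git reset c.txt): modified={c.txt, d.txt} staged={none}
After op 14 (modify e.txt): modified={c.txt, d.txt, e.txt} staged={none}
After op 15 (modify b.txt): modified={b.txt, c.txt, d.txt, e.txt} staged={none}
After op 16 (git add b.txt): modified={c.txt, d.txt, e.txt} staged={b.txt}
After op 17 (git reset b.txt): modified={b.txt, c.txt, d.txt, e.txt} staged={none}
After op 18 (modify c.txt): modified={b.txt, c.txt, d.txt, e.txt} staged={none}
After op 19 (modify a.txt): modified={a.txt, b.txt, c.txt, d.txt, e.txt} staged={none}
After op 20 (git add a.txt): modified={b.txt, c.txt, d.txt, e.txt} staged={a.txt}
After op 21 (modify a.txt): modified={a.txt, b.txt, c.txt, d.txt, e.txt} staged={a.txt}
After op 22 (git reset a.txt): modified={a.txt, b.txt, c.txt, d.txt, e.txt} staged={none}
After op 23 (modify c.txt): modified={a.txt, b.txt, c.txt, d.txt, e.txt} staged={none}
After op 24 (git add b.txt): modified={a.txt, c.txt, d.txt, e.txt} staged={b.txt}
After op 25 (git reset b.txt): modified={a.txt, b.txt, c.txt, d.txt, e.txt} staged={none}
After op 26 (git add b.txt): modified={a.txt, c.txt, d.txt, e.txt} staged={b.txt}
Final staged set: {b.txt} -> count=1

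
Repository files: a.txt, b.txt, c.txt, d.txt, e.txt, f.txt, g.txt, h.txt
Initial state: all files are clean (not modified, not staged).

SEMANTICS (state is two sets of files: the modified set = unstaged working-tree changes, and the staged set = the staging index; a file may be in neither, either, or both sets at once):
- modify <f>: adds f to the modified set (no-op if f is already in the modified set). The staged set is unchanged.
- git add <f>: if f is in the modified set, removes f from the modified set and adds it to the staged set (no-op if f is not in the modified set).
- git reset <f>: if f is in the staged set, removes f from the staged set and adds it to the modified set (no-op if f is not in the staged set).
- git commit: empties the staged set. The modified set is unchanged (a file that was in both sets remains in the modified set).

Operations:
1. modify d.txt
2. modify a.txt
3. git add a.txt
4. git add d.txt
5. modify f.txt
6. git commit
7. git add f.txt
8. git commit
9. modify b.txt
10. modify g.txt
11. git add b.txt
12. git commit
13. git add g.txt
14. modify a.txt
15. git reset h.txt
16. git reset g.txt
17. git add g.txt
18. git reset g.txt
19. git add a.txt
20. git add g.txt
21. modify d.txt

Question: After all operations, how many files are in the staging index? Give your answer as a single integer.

Answer: 2

Derivation:
After op 1 (modify d.txt): modified={d.txt} staged={none}
After op 2 (modify a.txt): modified={a.txt, d.txt} staged={none}
After op 3 (git add a.txt): modified={d.txt} staged={a.txt}
After op 4 (git add d.txt): modified={none} staged={a.txt, d.txt}
After op 5 (modify f.txt): modified={f.txt} staged={a.txt, d.txt}
After op 6 (git commit): modified={f.txt} staged={none}
After op 7 (git add f.txt): modified={none} staged={f.txt}
After op 8 (git commit): modified={none} staged={none}
After op 9 (modify b.txt): modified={b.txt} staged={none}
After op 10 (modify g.txt): modified={b.txt, g.txt} staged={none}
After op 11 (git add b.txt): modified={g.txt} staged={b.txt}
After op 12 (git commit): modified={g.txt} staged={none}
After op 13 (git add g.txt): modified={none} staged={g.txt}
After op 14 (modify a.txt): modified={a.txt} staged={g.txt}
After op 15 (git reset h.txt): modified={a.txt} staged={g.txt}
After op 16 (git reset g.txt): modified={a.txt, g.txt} staged={none}
After op 17 (git add g.txt): modified={a.txt} staged={g.txt}
After op 18 (git reset g.txt): modified={a.txt, g.txt} staged={none}
After op 19 (git add a.txt): modified={g.txt} staged={a.txt}
After op 20 (git add g.txt): modified={none} staged={a.txt, g.txt}
After op 21 (modify d.txt): modified={d.txt} staged={a.txt, g.txt}
Final staged set: {a.txt, g.txt} -> count=2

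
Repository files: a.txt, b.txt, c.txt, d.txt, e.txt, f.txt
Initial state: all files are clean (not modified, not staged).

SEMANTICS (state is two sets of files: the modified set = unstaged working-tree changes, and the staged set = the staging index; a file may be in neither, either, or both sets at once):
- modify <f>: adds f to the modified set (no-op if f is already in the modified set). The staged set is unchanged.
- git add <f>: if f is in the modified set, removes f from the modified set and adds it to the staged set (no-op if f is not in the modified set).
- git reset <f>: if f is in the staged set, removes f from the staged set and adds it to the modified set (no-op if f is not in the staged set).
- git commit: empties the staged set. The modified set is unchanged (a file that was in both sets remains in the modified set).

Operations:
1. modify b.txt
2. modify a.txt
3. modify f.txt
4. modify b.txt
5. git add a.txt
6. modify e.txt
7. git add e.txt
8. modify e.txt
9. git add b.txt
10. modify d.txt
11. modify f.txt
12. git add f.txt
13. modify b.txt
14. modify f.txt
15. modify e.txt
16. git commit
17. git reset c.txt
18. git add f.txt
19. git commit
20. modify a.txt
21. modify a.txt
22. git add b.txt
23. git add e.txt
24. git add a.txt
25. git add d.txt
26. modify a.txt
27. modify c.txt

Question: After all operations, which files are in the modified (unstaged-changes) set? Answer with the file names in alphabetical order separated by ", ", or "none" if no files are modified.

Answer: a.txt, c.txt

Derivation:
After op 1 (modify b.txt): modified={b.txt} staged={none}
After op 2 (modify a.txt): modified={a.txt, b.txt} staged={none}
After op 3 (modify f.txt): modified={a.txt, b.txt, f.txt} staged={none}
After op 4 (modify b.txt): modified={a.txt, b.txt, f.txt} staged={none}
After op 5 (git add a.txt): modified={b.txt, f.txt} staged={a.txt}
After op 6 (modify e.txt): modified={b.txt, e.txt, f.txt} staged={a.txt}
After op 7 (git add e.txt): modified={b.txt, f.txt} staged={a.txt, e.txt}
After op 8 (modify e.txt): modified={b.txt, e.txt, f.txt} staged={a.txt, e.txt}
After op 9 (git add b.txt): modified={e.txt, f.txt} staged={a.txt, b.txt, e.txt}
After op 10 (modify d.txt): modified={d.txt, e.txt, f.txt} staged={a.txt, b.txt, e.txt}
After op 11 (modify f.txt): modified={d.txt, e.txt, f.txt} staged={a.txt, b.txt, e.txt}
After op 12 (git add f.txt): modified={d.txt, e.txt} staged={a.txt, b.txt, e.txt, f.txt}
After op 13 (modify b.txt): modified={b.txt, d.txt, e.txt} staged={a.txt, b.txt, e.txt, f.txt}
After op 14 (modify f.txt): modified={b.txt, d.txt, e.txt, f.txt} staged={a.txt, b.txt, e.txt, f.txt}
After op 15 (modify e.txt): modified={b.txt, d.txt, e.txt, f.txt} staged={a.txt, b.txt, e.txt, f.txt}
After op 16 (git commit): modified={b.txt, d.txt, e.txt, f.txt} staged={none}
After op 17 (git reset c.txt): modified={b.txt, d.txt, e.txt, f.txt} staged={none}
After op 18 (git add f.txt): modified={b.txt, d.txt, e.txt} staged={f.txt}
After op 19 (git commit): modified={b.txt, d.txt, e.txt} staged={none}
After op 20 (modify a.txt): modified={a.txt, b.txt, d.txt, e.txt} staged={none}
After op 21 (modify a.txt): modified={a.txt, b.txt, d.txt, e.txt} staged={none}
After op 22 (git add b.txt): modified={a.txt, d.txt, e.txt} staged={b.txt}
After op 23 (git add e.txt): modified={a.txt, d.txt} staged={b.txt, e.txt}
After op 24 (git add a.txt): modified={d.txt} staged={a.txt, b.txt, e.txt}
After op 25 (git add d.txt): modified={none} staged={a.txt, b.txt, d.txt, e.txt}
After op 26 (modify a.txt): modified={a.txt} staged={a.txt, b.txt, d.txt, e.txt}
After op 27 (modify c.txt): modified={a.txt, c.txt} staged={a.txt, b.txt, d.txt, e.txt}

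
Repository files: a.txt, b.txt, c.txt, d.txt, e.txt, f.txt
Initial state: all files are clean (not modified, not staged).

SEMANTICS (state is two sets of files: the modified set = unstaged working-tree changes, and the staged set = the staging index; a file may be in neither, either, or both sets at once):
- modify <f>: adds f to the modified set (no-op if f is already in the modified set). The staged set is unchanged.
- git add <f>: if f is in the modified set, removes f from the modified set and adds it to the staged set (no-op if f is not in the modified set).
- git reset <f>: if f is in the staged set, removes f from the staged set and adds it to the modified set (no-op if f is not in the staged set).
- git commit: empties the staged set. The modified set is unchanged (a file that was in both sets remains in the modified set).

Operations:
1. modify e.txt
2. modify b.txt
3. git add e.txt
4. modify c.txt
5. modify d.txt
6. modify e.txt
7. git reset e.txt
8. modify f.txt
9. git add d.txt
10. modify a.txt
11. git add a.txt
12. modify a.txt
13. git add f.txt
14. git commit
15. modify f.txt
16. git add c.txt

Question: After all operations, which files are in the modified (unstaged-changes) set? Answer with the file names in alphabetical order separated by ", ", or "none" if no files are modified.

After op 1 (modify e.txt): modified={e.txt} staged={none}
After op 2 (modify b.txt): modified={b.txt, e.txt} staged={none}
After op 3 (git add e.txt): modified={b.txt} staged={e.txt}
After op 4 (modify c.txt): modified={b.txt, c.txt} staged={e.txt}
After op 5 (modify d.txt): modified={b.txt, c.txt, d.txt} staged={e.txt}
After op 6 (modify e.txt): modified={b.txt, c.txt, d.txt, e.txt} staged={e.txt}
After op 7 (git reset e.txt): modified={b.txt, c.txt, d.txt, e.txt} staged={none}
After op 8 (modify f.txt): modified={b.txt, c.txt, d.txt, e.txt, f.txt} staged={none}
After op 9 (git add d.txt): modified={b.txt, c.txt, e.txt, f.txt} staged={d.txt}
After op 10 (modify a.txt): modified={a.txt, b.txt, c.txt, e.txt, f.txt} staged={d.txt}
After op 11 (git add a.txt): modified={b.txt, c.txt, e.txt, f.txt} staged={a.txt, d.txt}
After op 12 (modify a.txt): modified={a.txt, b.txt, c.txt, e.txt, f.txt} staged={a.txt, d.txt}
After op 13 (git add f.txt): modified={a.txt, b.txt, c.txt, e.txt} staged={a.txt, d.txt, f.txt}
After op 14 (git commit): modified={a.txt, b.txt, c.txt, e.txt} staged={none}
After op 15 (modify f.txt): modified={a.txt, b.txt, c.txt, e.txt, f.txt} staged={none}
After op 16 (git add c.txt): modified={a.txt, b.txt, e.txt, f.txt} staged={c.txt}

Answer: a.txt, b.txt, e.txt, f.txt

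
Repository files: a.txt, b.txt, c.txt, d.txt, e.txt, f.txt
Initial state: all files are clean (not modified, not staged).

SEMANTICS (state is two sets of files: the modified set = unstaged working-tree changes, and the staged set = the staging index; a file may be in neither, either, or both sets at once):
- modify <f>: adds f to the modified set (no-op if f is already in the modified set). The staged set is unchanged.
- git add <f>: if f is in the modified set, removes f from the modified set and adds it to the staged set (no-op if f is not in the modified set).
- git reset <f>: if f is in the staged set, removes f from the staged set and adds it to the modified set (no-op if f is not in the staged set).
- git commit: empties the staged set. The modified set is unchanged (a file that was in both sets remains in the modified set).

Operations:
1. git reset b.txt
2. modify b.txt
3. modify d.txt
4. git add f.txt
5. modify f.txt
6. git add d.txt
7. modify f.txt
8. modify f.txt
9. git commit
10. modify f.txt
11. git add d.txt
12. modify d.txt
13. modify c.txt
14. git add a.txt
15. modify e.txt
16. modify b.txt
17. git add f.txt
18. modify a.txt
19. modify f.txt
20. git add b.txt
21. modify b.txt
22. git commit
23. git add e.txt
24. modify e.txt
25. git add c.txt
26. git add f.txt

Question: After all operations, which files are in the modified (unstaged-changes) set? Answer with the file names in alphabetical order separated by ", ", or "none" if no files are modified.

After op 1 (git reset b.txt): modified={none} staged={none}
After op 2 (modify b.txt): modified={b.txt} staged={none}
After op 3 (modify d.txt): modified={b.txt, d.txt} staged={none}
After op 4 (git add f.txt): modified={b.txt, d.txt} staged={none}
After op 5 (modify f.txt): modified={b.txt, d.txt, f.txt} staged={none}
After op 6 (git add d.txt): modified={b.txt, f.txt} staged={d.txt}
After op 7 (modify f.txt): modified={b.txt, f.txt} staged={d.txt}
After op 8 (modify f.txt): modified={b.txt, f.txt} staged={d.txt}
After op 9 (git commit): modified={b.txt, f.txt} staged={none}
After op 10 (modify f.txt): modified={b.txt, f.txt} staged={none}
After op 11 (git add d.txt): modified={b.txt, f.txt} staged={none}
After op 12 (modify d.txt): modified={b.txt, d.txt, f.txt} staged={none}
After op 13 (modify c.txt): modified={b.txt, c.txt, d.txt, f.txt} staged={none}
After op 14 (git add a.txt): modified={b.txt, c.txt, d.txt, f.txt} staged={none}
After op 15 (modify e.txt): modified={b.txt, c.txt, d.txt, e.txt, f.txt} staged={none}
After op 16 (modify b.txt): modified={b.txt, c.txt, d.txt, e.txt, f.txt} staged={none}
After op 17 (git add f.txt): modified={b.txt, c.txt, d.txt, e.txt} staged={f.txt}
After op 18 (modify a.txt): modified={a.txt, b.txt, c.txt, d.txt, e.txt} staged={f.txt}
After op 19 (modify f.txt): modified={a.txt, b.txt, c.txt, d.txt, e.txt, f.txt} staged={f.txt}
After op 20 (git add b.txt): modified={a.txt, c.txt, d.txt, e.txt, f.txt} staged={b.txt, f.txt}
After op 21 (modify b.txt): modified={a.txt, b.txt, c.txt, d.txt, e.txt, f.txt} staged={b.txt, f.txt}
After op 22 (git commit): modified={a.txt, b.txt, c.txt, d.txt, e.txt, f.txt} staged={none}
After op 23 (git add e.txt): modified={a.txt, b.txt, c.txt, d.txt, f.txt} staged={e.txt}
After op 24 (modify e.txt): modified={a.txt, b.txt, c.txt, d.txt, e.txt, f.txt} staged={e.txt}
After op 25 (git add c.txt): modified={a.txt, b.txt, d.txt, e.txt, f.txt} staged={c.txt, e.txt}
After op 26 (git add f.txt): modified={a.txt, b.txt, d.txt, e.txt} staged={c.txt, e.txt, f.txt}

Answer: a.txt, b.txt, d.txt, e.txt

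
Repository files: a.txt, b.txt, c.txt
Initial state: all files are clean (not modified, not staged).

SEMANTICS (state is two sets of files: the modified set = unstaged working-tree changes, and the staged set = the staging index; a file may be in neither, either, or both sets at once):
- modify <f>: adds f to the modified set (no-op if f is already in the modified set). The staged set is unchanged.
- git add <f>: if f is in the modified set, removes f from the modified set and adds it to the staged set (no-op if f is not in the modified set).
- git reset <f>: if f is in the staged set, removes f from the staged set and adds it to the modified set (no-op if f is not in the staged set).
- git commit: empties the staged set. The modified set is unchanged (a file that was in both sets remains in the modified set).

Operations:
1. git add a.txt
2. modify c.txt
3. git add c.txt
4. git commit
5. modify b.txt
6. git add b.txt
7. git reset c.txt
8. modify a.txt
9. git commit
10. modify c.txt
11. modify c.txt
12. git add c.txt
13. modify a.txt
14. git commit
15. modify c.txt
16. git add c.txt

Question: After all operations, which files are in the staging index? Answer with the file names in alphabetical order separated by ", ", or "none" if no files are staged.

After op 1 (git add a.txt): modified={none} staged={none}
After op 2 (modify c.txt): modified={c.txt} staged={none}
After op 3 (git add c.txt): modified={none} staged={c.txt}
After op 4 (git commit): modified={none} staged={none}
After op 5 (modify b.txt): modified={b.txt} staged={none}
After op 6 (git add b.txt): modified={none} staged={b.txt}
After op 7 (git reset c.txt): modified={none} staged={b.txt}
After op 8 (modify a.txt): modified={a.txt} staged={b.txt}
After op 9 (git commit): modified={a.txt} staged={none}
After op 10 (modify c.txt): modified={a.txt, c.txt} staged={none}
After op 11 (modify c.txt): modified={a.txt, c.txt} staged={none}
After op 12 (git add c.txt): modified={a.txt} staged={c.txt}
After op 13 (modify a.txt): modified={a.txt} staged={c.txt}
After op 14 (git commit): modified={a.txt} staged={none}
After op 15 (modify c.txt): modified={a.txt, c.txt} staged={none}
After op 16 (git add c.txt): modified={a.txt} staged={c.txt}

Answer: c.txt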